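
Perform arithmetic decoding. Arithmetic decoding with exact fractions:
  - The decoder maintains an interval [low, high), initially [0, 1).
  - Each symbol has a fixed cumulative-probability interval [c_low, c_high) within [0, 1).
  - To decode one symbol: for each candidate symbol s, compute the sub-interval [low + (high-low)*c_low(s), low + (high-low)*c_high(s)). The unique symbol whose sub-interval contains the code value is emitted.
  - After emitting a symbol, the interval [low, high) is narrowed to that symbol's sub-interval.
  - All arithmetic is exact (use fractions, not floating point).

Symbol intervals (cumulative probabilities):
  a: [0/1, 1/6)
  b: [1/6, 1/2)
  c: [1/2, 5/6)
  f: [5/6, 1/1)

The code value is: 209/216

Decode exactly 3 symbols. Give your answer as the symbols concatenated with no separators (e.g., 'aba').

Step 1: interval [0/1, 1/1), width = 1/1 - 0/1 = 1/1
  'a': [0/1 + 1/1*0/1, 0/1 + 1/1*1/6) = [0/1, 1/6)
  'b': [0/1 + 1/1*1/6, 0/1 + 1/1*1/2) = [1/6, 1/2)
  'c': [0/1 + 1/1*1/2, 0/1 + 1/1*5/6) = [1/2, 5/6)
  'f': [0/1 + 1/1*5/6, 0/1 + 1/1*1/1) = [5/6, 1/1) <- contains code 209/216
  emit 'f', narrow to [5/6, 1/1)
Step 2: interval [5/6, 1/1), width = 1/1 - 5/6 = 1/6
  'a': [5/6 + 1/6*0/1, 5/6 + 1/6*1/6) = [5/6, 31/36)
  'b': [5/6 + 1/6*1/6, 5/6 + 1/6*1/2) = [31/36, 11/12)
  'c': [5/6 + 1/6*1/2, 5/6 + 1/6*5/6) = [11/12, 35/36) <- contains code 209/216
  'f': [5/6 + 1/6*5/6, 5/6 + 1/6*1/1) = [35/36, 1/1)
  emit 'c', narrow to [11/12, 35/36)
Step 3: interval [11/12, 35/36), width = 35/36 - 11/12 = 1/18
  'a': [11/12 + 1/18*0/1, 11/12 + 1/18*1/6) = [11/12, 25/27)
  'b': [11/12 + 1/18*1/6, 11/12 + 1/18*1/2) = [25/27, 17/18)
  'c': [11/12 + 1/18*1/2, 11/12 + 1/18*5/6) = [17/18, 26/27)
  'f': [11/12 + 1/18*5/6, 11/12 + 1/18*1/1) = [26/27, 35/36) <- contains code 209/216
  emit 'f', narrow to [26/27, 35/36)

Answer: fcf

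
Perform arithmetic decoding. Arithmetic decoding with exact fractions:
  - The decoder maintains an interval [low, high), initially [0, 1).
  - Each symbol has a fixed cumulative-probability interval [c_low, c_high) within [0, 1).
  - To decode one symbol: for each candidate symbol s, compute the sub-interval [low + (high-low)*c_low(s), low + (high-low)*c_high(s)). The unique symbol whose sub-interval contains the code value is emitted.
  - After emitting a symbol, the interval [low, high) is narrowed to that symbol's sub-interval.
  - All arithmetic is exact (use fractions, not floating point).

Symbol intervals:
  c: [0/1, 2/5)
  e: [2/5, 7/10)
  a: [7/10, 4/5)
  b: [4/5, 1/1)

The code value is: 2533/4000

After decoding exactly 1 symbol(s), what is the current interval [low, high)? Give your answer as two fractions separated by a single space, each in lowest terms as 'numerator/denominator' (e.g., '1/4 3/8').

Step 1: interval [0/1, 1/1), width = 1/1 - 0/1 = 1/1
  'c': [0/1 + 1/1*0/1, 0/1 + 1/1*2/5) = [0/1, 2/5)
  'e': [0/1 + 1/1*2/5, 0/1 + 1/1*7/10) = [2/5, 7/10) <- contains code 2533/4000
  'a': [0/1 + 1/1*7/10, 0/1 + 1/1*4/5) = [7/10, 4/5)
  'b': [0/1 + 1/1*4/5, 0/1 + 1/1*1/1) = [4/5, 1/1)
  emit 'e', narrow to [2/5, 7/10)

Answer: 2/5 7/10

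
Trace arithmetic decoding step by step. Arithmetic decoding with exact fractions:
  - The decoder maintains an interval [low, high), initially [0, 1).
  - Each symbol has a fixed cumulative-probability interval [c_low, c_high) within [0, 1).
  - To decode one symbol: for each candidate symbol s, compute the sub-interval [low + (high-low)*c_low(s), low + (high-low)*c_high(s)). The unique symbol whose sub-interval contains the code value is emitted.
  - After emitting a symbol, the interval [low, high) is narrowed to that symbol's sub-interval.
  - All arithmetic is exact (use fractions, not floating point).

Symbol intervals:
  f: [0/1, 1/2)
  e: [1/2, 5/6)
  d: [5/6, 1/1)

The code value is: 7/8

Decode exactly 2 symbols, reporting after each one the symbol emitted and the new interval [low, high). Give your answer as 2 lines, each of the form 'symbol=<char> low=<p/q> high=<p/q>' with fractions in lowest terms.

Answer: symbol=d low=5/6 high=1/1
symbol=f low=5/6 high=11/12

Derivation:
Step 1: interval [0/1, 1/1), width = 1/1 - 0/1 = 1/1
  'f': [0/1 + 1/1*0/1, 0/1 + 1/1*1/2) = [0/1, 1/2)
  'e': [0/1 + 1/1*1/2, 0/1 + 1/1*5/6) = [1/2, 5/6)
  'd': [0/1 + 1/1*5/6, 0/1 + 1/1*1/1) = [5/6, 1/1) <- contains code 7/8
  emit 'd', narrow to [5/6, 1/1)
Step 2: interval [5/6, 1/1), width = 1/1 - 5/6 = 1/6
  'f': [5/6 + 1/6*0/1, 5/6 + 1/6*1/2) = [5/6, 11/12) <- contains code 7/8
  'e': [5/6 + 1/6*1/2, 5/6 + 1/6*5/6) = [11/12, 35/36)
  'd': [5/6 + 1/6*5/6, 5/6 + 1/6*1/1) = [35/36, 1/1)
  emit 'f', narrow to [5/6, 11/12)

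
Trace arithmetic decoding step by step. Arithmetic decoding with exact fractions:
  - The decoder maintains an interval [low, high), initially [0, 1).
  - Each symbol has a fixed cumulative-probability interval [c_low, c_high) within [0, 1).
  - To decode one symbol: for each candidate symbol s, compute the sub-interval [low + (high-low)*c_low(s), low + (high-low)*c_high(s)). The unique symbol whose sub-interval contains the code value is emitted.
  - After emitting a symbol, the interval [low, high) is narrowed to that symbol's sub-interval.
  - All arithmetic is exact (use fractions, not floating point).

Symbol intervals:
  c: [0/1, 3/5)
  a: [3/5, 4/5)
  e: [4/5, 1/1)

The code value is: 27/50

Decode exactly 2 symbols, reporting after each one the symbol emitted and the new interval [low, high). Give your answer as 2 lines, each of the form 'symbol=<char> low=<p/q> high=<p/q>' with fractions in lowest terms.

Step 1: interval [0/1, 1/1), width = 1/1 - 0/1 = 1/1
  'c': [0/1 + 1/1*0/1, 0/1 + 1/1*3/5) = [0/1, 3/5) <- contains code 27/50
  'a': [0/1 + 1/1*3/5, 0/1 + 1/1*4/5) = [3/5, 4/5)
  'e': [0/1 + 1/1*4/5, 0/1 + 1/1*1/1) = [4/5, 1/1)
  emit 'c', narrow to [0/1, 3/5)
Step 2: interval [0/1, 3/5), width = 3/5 - 0/1 = 3/5
  'c': [0/1 + 3/5*0/1, 0/1 + 3/5*3/5) = [0/1, 9/25)
  'a': [0/1 + 3/5*3/5, 0/1 + 3/5*4/5) = [9/25, 12/25)
  'e': [0/1 + 3/5*4/5, 0/1 + 3/5*1/1) = [12/25, 3/5) <- contains code 27/50
  emit 'e', narrow to [12/25, 3/5)

Answer: symbol=c low=0/1 high=3/5
symbol=e low=12/25 high=3/5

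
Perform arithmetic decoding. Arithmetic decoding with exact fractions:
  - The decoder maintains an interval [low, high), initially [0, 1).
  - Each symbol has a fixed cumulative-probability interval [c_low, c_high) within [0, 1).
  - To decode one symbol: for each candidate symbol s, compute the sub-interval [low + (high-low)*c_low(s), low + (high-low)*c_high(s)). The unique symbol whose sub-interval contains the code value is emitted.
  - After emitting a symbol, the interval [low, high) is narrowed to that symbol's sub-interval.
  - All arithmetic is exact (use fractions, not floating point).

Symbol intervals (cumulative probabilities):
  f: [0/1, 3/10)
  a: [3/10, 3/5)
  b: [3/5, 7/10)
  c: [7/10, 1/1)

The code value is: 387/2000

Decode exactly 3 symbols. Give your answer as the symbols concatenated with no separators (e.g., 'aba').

Answer: fba

Derivation:
Step 1: interval [0/1, 1/1), width = 1/1 - 0/1 = 1/1
  'f': [0/1 + 1/1*0/1, 0/1 + 1/1*3/10) = [0/1, 3/10) <- contains code 387/2000
  'a': [0/1 + 1/1*3/10, 0/1 + 1/1*3/5) = [3/10, 3/5)
  'b': [0/1 + 1/1*3/5, 0/1 + 1/1*7/10) = [3/5, 7/10)
  'c': [0/1 + 1/1*7/10, 0/1 + 1/1*1/1) = [7/10, 1/1)
  emit 'f', narrow to [0/1, 3/10)
Step 2: interval [0/1, 3/10), width = 3/10 - 0/1 = 3/10
  'f': [0/1 + 3/10*0/1, 0/1 + 3/10*3/10) = [0/1, 9/100)
  'a': [0/1 + 3/10*3/10, 0/1 + 3/10*3/5) = [9/100, 9/50)
  'b': [0/1 + 3/10*3/5, 0/1 + 3/10*7/10) = [9/50, 21/100) <- contains code 387/2000
  'c': [0/1 + 3/10*7/10, 0/1 + 3/10*1/1) = [21/100, 3/10)
  emit 'b', narrow to [9/50, 21/100)
Step 3: interval [9/50, 21/100), width = 21/100 - 9/50 = 3/100
  'f': [9/50 + 3/100*0/1, 9/50 + 3/100*3/10) = [9/50, 189/1000)
  'a': [9/50 + 3/100*3/10, 9/50 + 3/100*3/5) = [189/1000, 99/500) <- contains code 387/2000
  'b': [9/50 + 3/100*3/5, 9/50 + 3/100*7/10) = [99/500, 201/1000)
  'c': [9/50 + 3/100*7/10, 9/50 + 3/100*1/1) = [201/1000, 21/100)
  emit 'a', narrow to [189/1000, 99/500)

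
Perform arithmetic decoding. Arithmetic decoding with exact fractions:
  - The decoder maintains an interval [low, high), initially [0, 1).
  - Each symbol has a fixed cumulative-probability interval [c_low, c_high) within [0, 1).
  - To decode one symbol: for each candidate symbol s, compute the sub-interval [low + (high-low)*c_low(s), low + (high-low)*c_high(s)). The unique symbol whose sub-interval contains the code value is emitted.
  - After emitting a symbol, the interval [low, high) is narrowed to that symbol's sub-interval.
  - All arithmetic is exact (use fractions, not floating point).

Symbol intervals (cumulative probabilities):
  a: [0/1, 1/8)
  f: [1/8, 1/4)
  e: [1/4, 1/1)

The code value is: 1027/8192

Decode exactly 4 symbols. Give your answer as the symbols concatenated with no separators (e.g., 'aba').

Step 1: interval [0/1, 1/1), width = 1/1 - 0/1 = 1/1
  'a': [0/1 + 1/1*0/1, 0/1 + 1/1*1/8) = [0/1, 1/8)
  'f': [0/1 + 1/1*1/8, 0/1 + 1/1*1/4) = [1/8, 1/4) <- contains code 1027/8192
  'e': [0/1 + 1/1*1/4, 0/1 + 1/1*1/1) = [1/4, 1/1)
  emit 'f', narrow to [1/8, 1/4)
Step 2: interval [1/8, 1/4), width = 1/4 - 1/8 = 1/8
  'a': [1/8 + 1/8*0/1, 1/8 + 1/8*1/8) = [1/8, 9/64) <- contains code 1027/8192
  'f': [1/8 + 1/8*1/8, 1/8 + 1/8*1/4) = [9/64, 5/32)
  'e': [1/8 + 1/8*1/4, 1/8 + 1/8*1/1) = [5/32, 1/4)
  emit 'a', narrow to [1/8, 9/64)
Step 3: interval [1/8, 9/64), width = 9/64 - 1/8 = 1/64
  'a': [1/8 + 1/64*0/1, 1/8 + 1/64*1/8) = [1/8, 65/512) <- contains code 1027/8192
  'f': [1/8 + 1/64*1/8, 1/8 + 1/64*1/4) = [65/512, 33/256)
  'e': [1/8 + 1/64*1/4, 1/8 + 1/64*1/1) = [33/256, 9/64)
  emit 'a', narrow to [1/8, 65/512)
Step 4: interval [1/8, 65/512), width = 65/512 - 1/8 = 1/512
  'a': [1/8 + 1/512*0/1, 1/8 + 1/512*1/8) = [1/8, 513/4096)
  'f': [1/8 + 1/512*1/8, 1/8 + 1/512*1/4) = [513/4096, 257/2048) <- contains code 1027/8192
  'e': [1/8 + 1/512*1/4, 1/8 + 1/512*1/1) = [257/2048, 65/512)
  emit 'f', narrow to [513/4096, 257/2048)

Answer: faaf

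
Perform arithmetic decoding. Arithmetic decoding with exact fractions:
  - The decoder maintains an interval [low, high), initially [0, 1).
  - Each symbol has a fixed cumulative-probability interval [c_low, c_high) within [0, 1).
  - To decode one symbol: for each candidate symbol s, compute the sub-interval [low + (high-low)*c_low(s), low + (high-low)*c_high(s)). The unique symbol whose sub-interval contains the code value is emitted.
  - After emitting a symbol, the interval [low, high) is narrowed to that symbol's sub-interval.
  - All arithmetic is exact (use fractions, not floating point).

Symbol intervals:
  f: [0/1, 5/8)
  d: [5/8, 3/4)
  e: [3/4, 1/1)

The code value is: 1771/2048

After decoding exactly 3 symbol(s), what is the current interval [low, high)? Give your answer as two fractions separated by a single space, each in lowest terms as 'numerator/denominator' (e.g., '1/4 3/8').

Step 1: interval [0/1, 1/1), width = 1/1 - 0/1 = 1/1
  'f': [0/1 + 1/1*0/1, 0/1 + 1/1*5/8) = [0/1, 5/8)
  'd': [0/1 + 1/1*5/8, 0/1 + 1/1*3/4) = [5/8, 3/4)
  'e': [0/1 + 1/1*3/4, 0/1 + 1/1*1/1) = [3/4, 1/1) <- contains code 1771/2048
  emit 'e', narrow to [3/4, 1/1)
Step 2: interval [3/4, 1/1), width = 1/1 - 3/4 = 1/4
  'f': [3/4 + 1/4*0/1, 3/4 + 1/4*5/8) = [3/4, 29/32) <- contains code 1771/2048
  'd': [3/4 + 1/4*5/8, 3/4 + 1/4*3/4) = [29/32, 15/16)
  'e': [3/4 + 1/4*3/4, 3/4 + 1/4*1/1) = [15/16, 1/1)
  emit 'f', narrow to [3/4, 29/32)
Step 3: interval [3/4, 29/32), width = 29/32 - 3/4 = 5/32
  'f': [3/4 + 5/32*0/1, 3/4 + 5/32*5/8) = [3/4, 217/256)
  'd': [3/4 + 5/32*5/8, 3/4 + 5/32*3/4) = [217/256, 111/128) <- contains code 1771/2048
  'e': [3/4 + 5/32*3/4, 3/4 + 5/32*1/1) = [111/128, 29/32)
  emit 'd', narrow to [217/256, 111/128)

Answer: 217/256 111/128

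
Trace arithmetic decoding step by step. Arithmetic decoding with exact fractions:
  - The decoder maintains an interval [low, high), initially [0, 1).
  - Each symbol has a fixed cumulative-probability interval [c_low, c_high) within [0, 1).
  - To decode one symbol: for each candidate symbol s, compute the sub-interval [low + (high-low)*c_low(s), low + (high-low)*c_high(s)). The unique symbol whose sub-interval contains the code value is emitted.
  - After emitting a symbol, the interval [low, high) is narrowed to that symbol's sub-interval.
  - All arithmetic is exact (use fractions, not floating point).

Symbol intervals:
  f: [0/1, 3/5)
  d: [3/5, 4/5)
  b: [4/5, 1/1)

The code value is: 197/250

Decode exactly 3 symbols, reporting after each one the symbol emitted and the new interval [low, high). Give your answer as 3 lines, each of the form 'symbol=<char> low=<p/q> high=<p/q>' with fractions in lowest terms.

Answer: symbol=d low=3/5 high=4/5
symbol=b low=19/25 high=4/5
symbol=d low=98/125 high=99/125

Derivation:
Step 1: interval [0/1, 1/1), width = 1/1 - 0/1 = 1/1
  'f': [0/1 + 1/1*0/1, 0/1 + 1/1*3/5) = [0/1, 3/5)
  'd': [0/1 + 1/1*3/5, 0/1 + 1/1*4/5) = [3/5, 4/5) <- contains code 197/250
  'b': [0/1 + 1/1*4/5, 0/1 + 1/1*1/1) = [4/5, 1/1)
  emit 'd', narrow to [3/5, 4/5)
Step 2: interval [3/5, 4/5), width = 4/5 - 3/5 = 1/5
  'f': [3/5 + 1/5*0/1, 3/5 + 1/5*3/5) = [3/5, 18/25)
  'd': [3/5 + 1/5*3/5, 3/5 + 1/5*4/5) = [18/25, 19/25)
  'b': [3/5 + 1/5*4/5, 3/5 + 1/5*1/1) = [19/25, 4/5) <- contains code 197/250
  emit 'b', narrow to [19/25, 4/5)
Step 3: interval [19/25, 4/5), width = 4/5 - 19/25 = 1/25
  'f': [19/25 + 1/25*0/1, 19/25 + 1/25*3/5) = [19/25, 98/125)
  'd': [19/25 + 1/25*3/5, 19/25 + 1/25*4/5) = [98/125, 99/125) <- contains code 197/250
  'b': [19/25 + 1/25*4/5, 19/25 + 1/25*1/1) = [99/125, 4/5)
  emit 'd', narrow to [98/125, 99/125)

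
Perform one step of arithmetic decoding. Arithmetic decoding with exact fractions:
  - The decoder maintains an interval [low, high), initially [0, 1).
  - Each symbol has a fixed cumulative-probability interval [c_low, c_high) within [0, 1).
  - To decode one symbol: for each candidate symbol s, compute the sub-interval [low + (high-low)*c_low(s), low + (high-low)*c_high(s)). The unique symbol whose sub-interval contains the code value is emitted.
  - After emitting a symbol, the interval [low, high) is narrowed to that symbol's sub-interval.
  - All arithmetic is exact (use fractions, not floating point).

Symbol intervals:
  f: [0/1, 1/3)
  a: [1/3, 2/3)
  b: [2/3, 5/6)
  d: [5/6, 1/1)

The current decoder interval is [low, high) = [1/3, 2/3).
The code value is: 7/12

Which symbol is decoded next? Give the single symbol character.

Interval width = high − low = 2/3 − 1/3 = 1/3
Scaled code = (code − low) / width = (7/12 − 1/3) / 1/3 = 3/4
  f: [0/1, 1/3) 
  a: [1/3, 2/3) 
  b: [2/3, 5/6) ← scaled code falls here ✓
  d: [5/6, 1/1) 

Answer: b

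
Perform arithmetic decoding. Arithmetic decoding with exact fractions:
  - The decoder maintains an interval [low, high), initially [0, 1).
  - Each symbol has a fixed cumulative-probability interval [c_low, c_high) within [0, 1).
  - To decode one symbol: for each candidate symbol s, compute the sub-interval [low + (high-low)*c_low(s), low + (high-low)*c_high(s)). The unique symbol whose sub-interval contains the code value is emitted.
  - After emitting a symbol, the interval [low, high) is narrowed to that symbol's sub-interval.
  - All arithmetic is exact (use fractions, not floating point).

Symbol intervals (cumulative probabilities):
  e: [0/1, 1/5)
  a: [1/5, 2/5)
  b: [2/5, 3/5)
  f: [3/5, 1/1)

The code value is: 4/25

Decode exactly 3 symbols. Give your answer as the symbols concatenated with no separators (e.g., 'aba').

Step 1: interval [0/1, 1/1), width = 1/1 - 0/1 = 1/1
  'e': [0/1 + 1/1*0/1, 0/1 + 1/1*1/5) = [0/1, 1/5) <- contains code 4/25
  'a': [0/1 + 1/1*1/5, 0/1 + 1/1*2/5) = [1/5, 2/5)
  'b': [0/1 + 1/1*2/5, 0/1 + 1/1*3/5) = [2/5, 3/5)
  'f': [0/1 + 1/1*3/5, 0/1 + 1/1*1/1) = [3/5, 1/1)
  emit 'e', narrow to [0/1, 1/5)
Step 2: interval [0/1, 1/5), width = 1/5 - 0/1 = 1/5
  'e': [0/1 + 1/5*0/1, 0/1 + 1/5*1/5) = [0/1, 1/25)
  'a': [0/1 + 1/5*1/5, 0/1 + 1/5*2/5) = [1/25, 2/25)
  'b': [0/1 + 1/5*2/5, 0/1 + 1/5*3/5) = [2/25, 3/25)
  'f': [0/1 + 1/5*3/5, 0/1 + 1/5*1/1) = [3/25, 1/5) <- contains code 4/25
  emit 'f', narrow to [3/25, 1/5)
Step 3: interval [3/25, 1/5), width = 1/5 - 3/25 = 2/25
  'e': [3/25 + 2/25*0/1, 3/25 + 2/25*1/5) = [3/25, 17/125)
  'a': [3/25 + 2/25*1/5, 3/25 + 2/25*2/5) = [17/125, 19/125)
  'b': [3/25 + 2/25*2/5, 3/25 + 2/25*3/5) = [19/125, 21/125) <- contains code 4/25
  'f': [3/25 + 2/25*3/5, 3/25 + 2/25*1/1) = [21/125, 1/5)
  emit 'b', narrow to [19/125, 21/125)

Answer: efb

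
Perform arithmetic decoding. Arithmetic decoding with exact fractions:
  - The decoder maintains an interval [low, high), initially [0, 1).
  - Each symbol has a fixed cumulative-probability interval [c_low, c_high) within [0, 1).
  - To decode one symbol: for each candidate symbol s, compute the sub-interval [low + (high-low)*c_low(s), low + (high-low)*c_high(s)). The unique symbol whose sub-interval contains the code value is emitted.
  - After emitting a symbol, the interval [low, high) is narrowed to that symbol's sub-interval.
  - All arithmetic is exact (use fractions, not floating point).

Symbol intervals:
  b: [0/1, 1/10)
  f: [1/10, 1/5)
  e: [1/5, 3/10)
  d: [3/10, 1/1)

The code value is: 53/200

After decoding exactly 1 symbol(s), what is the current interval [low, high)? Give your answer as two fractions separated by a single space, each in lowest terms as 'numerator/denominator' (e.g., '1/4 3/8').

Answer: 1/5 3/10

Derivation:
Step 1: interval [0/1, 1/1), width = 1/1 - 0/1 = 1/1
  'b': [0/1 + 1/1*0/1, 0/1 + 1/1*1/10) = [0/1, 1/10)
  'f': [0/1 + 1/1*1/10, 0/1 + 1/1*1/5) = [1/10, 1/5)
  'e': [0/1 + 1/1*1/5, 0/1 + 1/1*3/10) = [1/5, 3/10) <- contains code 53/200
  'd': [0/1 + 1/1*3/10, 0/1 + 1/1*1/1) = [3/10, 1/1)
  emit 'e', narrow to [1/5, 3/10)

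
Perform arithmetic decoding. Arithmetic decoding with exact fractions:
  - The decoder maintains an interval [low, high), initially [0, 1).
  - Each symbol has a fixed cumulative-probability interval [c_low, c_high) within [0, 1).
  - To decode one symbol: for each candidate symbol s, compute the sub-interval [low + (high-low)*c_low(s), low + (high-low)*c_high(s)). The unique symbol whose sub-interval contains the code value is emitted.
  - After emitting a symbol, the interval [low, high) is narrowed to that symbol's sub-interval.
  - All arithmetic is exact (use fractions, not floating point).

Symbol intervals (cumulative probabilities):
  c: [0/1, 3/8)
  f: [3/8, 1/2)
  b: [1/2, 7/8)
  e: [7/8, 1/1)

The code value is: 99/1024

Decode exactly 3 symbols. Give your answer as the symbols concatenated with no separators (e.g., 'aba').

Step 1: interval [0/1, 1/1), width = 1/1 - 0/1 = 1/1
  'c': [0/1 + 1/1*0/1, 0/1 + 1/1*3/8) = [0/1, 3/8) <- contains code 99/1024
  'f': [0/1 + 1/1*3/8, 0/1 + 1/1*1/2) = [3/8, 1/2)
  'b': [0/1 + 1/1*1/2, 0/1 + 1/1*7/8) = [1/2, 7/8)
  'e': [0/1 + 1/1*7/8, 0/1 + 1/1*1/1) = [7/8, 1/1)
  emit 'c', narrow to [0/1, 3/8)
Step 2: interval [0/1, 3/8), width = 3/8 - 0/1 = 3/8
  'c': [0/1 + 3/8*0/1, 0/1 + 3/8*3/8) = [0/1, 9/64) <- contains code 99/1024
  'f': [0/1 + 3/8*3/8, 0/1 + 3/8*1/2) = [9/64, 3/16)
  'b': [0/1 + 3/8*1/2, 0/1 + 3/8*7/8) = [3/16, 21/64)
  'e': [0/1 + 3/8*7/8, 0/1 + 3/8*1/1) = [21/64, 3/8)
  emit 'c', narrow to [0/1, 9/64)
Step 3: interval [0/1, 9/64), width = 9/64 - 0/1 = 9/64
  'c': [0/1 + 9/64*0/1, 0/1 + 9/64*3/8) = [0/1, 27/512)
  'f': [0/1 + 9/64*3/8, 0/1 + 9/64*1/2) = [27/512, 9/128)
  'b': [0/1 + 9/64*1/2, 0/1 + 9/64*7/8) = [9/128, 63/512) <- contains code 99/1024
  'e': [0/1 + 9/64*7/8, 0/1 + 9/64*1/1) = [63/512, 9/64)
  emit 'b', narrow to [9/128, 63/512)

Answer: ccb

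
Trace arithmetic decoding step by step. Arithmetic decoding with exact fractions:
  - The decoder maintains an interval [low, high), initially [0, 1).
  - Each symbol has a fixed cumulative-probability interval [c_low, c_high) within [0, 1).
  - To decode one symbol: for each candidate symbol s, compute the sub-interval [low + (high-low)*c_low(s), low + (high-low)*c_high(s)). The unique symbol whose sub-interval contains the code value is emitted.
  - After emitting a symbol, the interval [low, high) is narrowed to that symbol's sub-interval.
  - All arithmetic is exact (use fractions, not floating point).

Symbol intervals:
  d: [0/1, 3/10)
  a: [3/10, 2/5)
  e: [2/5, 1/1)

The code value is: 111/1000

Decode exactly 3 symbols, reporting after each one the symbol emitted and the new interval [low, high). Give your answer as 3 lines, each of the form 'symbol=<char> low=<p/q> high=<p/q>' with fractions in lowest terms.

Step 1: interval [0/1, 1/1), width = 1/1 - 0/1 = 1/1
  'd': [0/1 + 1/1*0/1, 0/1 + 1/1*3/10) = [0/1, 3/10) <- contains code 111/1000
  'a': [0/1 + 1/1*3/10, 0/1 + 1/1*2/5) = [3/10, 2/5)
  'e': [0/1 + 1/1*2/5, 0/1 + 1/1*1/1) = [2/5, 1/1)
  emit 'd', narrow to [0/1, 3/10)
Step 2: interval [0/1, 3/10), width = 3/10 - 0/1 = 3/10
  'd': [0/1 + 3/10*0/1, 0/1 + 3/10*3/10) = [0/1, 9/100)
  'a': [0/1 + 3/10*3/10, 0/1 + 3/10*2/5) = [9/100, 3/25) <- contains code 111/1000
  'e': [0/1 + 3/10*2/5, 0/1 + 3/10*1/1) = [3/25, 3/10)
  emit 'a', narrow to [9/100, 3/25)
Step 3: interval [9/100, 3/25), width = 3/25 - 9/100 = 3/100
  'd': [9/100 + 3/100*0/1, 9/100 + 3/100*3/10) = [9/100, 99/1000)
  'a': [9/100 + 3/100*3/10, 9/100 + 3/100*2/5) = [99/1000, 51/500)
  'e': [9/100 + 3/100*2/5, 9/100 + 3/100*1/1) = [51/500, 3/25) <- contains code 111/1000
  emit 'e', narrow to [51/500, 3/25)

Answer: symbol=d low=0/1 high=3/10
symbol=a low=9/100 high=3/25
symbol=e low=51/500 high=3/25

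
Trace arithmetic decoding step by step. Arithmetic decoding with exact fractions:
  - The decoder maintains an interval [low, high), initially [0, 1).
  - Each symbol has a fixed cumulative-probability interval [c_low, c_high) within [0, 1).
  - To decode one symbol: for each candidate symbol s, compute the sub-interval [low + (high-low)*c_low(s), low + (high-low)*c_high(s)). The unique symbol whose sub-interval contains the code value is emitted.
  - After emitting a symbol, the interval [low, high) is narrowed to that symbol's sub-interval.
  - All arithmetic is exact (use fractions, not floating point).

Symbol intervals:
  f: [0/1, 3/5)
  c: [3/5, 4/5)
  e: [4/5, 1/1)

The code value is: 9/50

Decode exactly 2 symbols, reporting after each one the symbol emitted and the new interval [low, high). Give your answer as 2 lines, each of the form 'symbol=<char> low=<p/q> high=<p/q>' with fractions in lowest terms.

Answer: symbol=f low=0/1 high=3/5
symbol=f low=0/1 high=9/25

Derivation:
Step 1: interval [0/1, 1/1), width = 1/1 - 0/1 = 1/1
  'f': [0/1 + 1/1*0/1, 0/1 + 1/1*3/5) = [0/1, 3/5) <- contains code 9/50
  'c': [0/1 + 1/1*3/5, 0/1 + 1/1*4/5) = [3/5, 4/5)
  'e': [0/1 + 1/1*4/5, 0/1 + 1/1*1/1) = [4/5, 1/1)
  emit 'f', narrow to [0/1, 3/5)
Step 2: interval [0/1, 3/5), width = 3/5 - 0/1 = 3/5
  'f': [0/1 + 3/5*0/1, 0/1 + 3/5*3/5) = [0/1, 9/25) <- contains code 9/50
  'c': [0/1 + 3/5*3/5, 0/1 + 3/5*4/5) = [9/25, 12/25)
  'e': [0/1 + 3/5*4/5, 0/1 + 3/5*1/1) = [12/25, 3/5)
  emit 'f', narrow to [0/1, 9/25)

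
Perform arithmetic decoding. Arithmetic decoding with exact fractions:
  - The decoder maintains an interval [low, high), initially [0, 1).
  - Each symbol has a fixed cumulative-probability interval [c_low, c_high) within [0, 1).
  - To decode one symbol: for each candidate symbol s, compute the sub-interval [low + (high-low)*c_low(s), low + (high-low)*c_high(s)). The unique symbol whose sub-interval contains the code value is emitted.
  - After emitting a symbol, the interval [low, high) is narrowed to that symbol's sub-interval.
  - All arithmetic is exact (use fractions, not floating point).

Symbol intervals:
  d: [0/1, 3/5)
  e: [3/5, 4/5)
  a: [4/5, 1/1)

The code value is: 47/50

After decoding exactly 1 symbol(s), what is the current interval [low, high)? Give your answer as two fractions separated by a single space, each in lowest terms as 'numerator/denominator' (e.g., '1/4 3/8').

Step 1: interval [0/1, 1/1), width = 1/1 - 0/1 = 1/1
  'd': [0/1 + 1/1*0/1, 0/1 + 1/1*3/5) = [0/1, 3/5)
  'e': [0/1 + 1/1*3/5, 0/1 + 1/1*4/5) = [3/5, 4/5)
  'a': [0/1 + 1/1*4/5, 0/1 + 1/1*1/1) = [4/5, 1/1) <- contains code 47/50
  emit 'a', narrow to [4/5, 1/1)

Answer: 4/5 1/1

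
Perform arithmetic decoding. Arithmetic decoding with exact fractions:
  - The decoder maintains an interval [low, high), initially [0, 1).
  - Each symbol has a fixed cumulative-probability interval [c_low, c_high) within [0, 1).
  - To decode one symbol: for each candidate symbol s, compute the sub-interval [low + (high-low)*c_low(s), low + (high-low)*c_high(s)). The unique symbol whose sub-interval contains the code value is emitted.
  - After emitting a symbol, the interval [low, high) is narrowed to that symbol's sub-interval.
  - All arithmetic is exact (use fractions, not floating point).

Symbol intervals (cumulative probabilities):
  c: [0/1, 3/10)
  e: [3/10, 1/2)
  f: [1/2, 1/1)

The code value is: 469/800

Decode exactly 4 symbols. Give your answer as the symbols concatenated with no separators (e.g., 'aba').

Step 1: interval [0/1, 1/1), width = 1/1 - 0/1 = 1/1
  'c': [0/1 + 1/1*0/1, 0/1 + 1/1*3/10) = [0/1, 3/10)
  'e': [0/1 + 1/1*3/10, 0/1 + 1/1*1/2) = [3/10, 1/2)
  'f': [0/1 + 1/1*1/2, 0/1 + 1/1*1/1) = [1/2, 1/1) <- contains code 469/800
  emit 'f', narrow to [1/2, 1/1)
Step 2: interval [1/2, 1/1), width = 1/1 - 1/2 = 1/2
  'c': [1/2 + 1/2*0/1, 1/2 + 1/2*3/10) = [1/2, 13/20) <- contains code 469/800
  'e': [1/2 + 1/2*3/10, 1/2 + 1/2*1/2) = [13/20, 3/4)
  'f': [1/2 + 1/2*1/2, 1/2 + 1/2*1/1) = [3/4, 1/1)
  emit 'c', narrow to [1/2, 13/20)
Step 3: interval [1/2, 13/20), width = 13/20 - 1/2 = 3/20
  'c': [1/2 + 3/20*0/1, 1/2 + 3/20*3/10) = [1/2, 109/200)
  'e': [1/2 + 3/20*3/10, 1/2 + 3/20*1/2) = [109/200, 23/40)
  'f': [1/2 + 3/20*1/2, 1/2 + 3/20*1/1) = [23/40, 13/20) <- contains code 469/800
  emit 'f', narrow to [23/40, 13/20)
Step 4: interval [23/40, 13/20), width = 13/20 - 23/40 = 3/40
  'c': [23/40 + 3/40*0/1, 23/40 + 3/40*3/10) = [23/40, 239/400) <- contains code 469/800
  'e': [23/40 + 3/40*3/10, 23/40 + 3/40*1/2) = [239/400, 49/80)
  'f': [23/40 + 3/40*1/2, 23/40 + 3/40*1/1) = [49/80, 13/20)
  emit 'c', narrow to [23/40, 239/400)

Answer: fcfc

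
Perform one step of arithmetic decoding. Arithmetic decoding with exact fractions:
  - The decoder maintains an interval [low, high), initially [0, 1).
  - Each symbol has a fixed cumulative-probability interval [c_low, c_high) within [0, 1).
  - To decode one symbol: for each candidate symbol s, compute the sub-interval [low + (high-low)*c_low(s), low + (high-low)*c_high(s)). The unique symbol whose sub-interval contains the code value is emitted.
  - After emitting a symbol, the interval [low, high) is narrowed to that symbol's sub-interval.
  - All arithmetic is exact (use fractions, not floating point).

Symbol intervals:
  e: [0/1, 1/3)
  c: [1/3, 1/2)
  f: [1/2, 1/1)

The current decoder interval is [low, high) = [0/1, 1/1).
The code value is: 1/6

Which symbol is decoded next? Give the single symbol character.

Interval width = high − low = 1/1 − 0/1 = 1/1
Scaled code = (code − low) / width = (1/6 − 0/1) / 1/1 = 1/6
  e: [0/1, 1/3) ← scaled code falls here ✓
  c: [1/3, 1/2) 
  f: [1/2, 1/1) 

Answer: e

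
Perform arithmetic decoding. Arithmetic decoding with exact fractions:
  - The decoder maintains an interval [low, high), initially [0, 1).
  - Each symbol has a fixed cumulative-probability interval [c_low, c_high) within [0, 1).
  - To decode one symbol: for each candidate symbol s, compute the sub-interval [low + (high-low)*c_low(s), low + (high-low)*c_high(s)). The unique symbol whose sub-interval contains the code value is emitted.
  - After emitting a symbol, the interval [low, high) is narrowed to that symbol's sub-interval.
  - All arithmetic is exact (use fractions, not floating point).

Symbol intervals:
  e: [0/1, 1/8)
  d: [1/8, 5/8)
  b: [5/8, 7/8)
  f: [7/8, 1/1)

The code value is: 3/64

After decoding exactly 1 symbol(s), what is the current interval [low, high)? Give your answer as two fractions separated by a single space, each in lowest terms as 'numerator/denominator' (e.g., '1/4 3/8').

Step 1: interval [0/1, 1/1), width = 1/1 - 0/1 = 1/1
  'e': [0/1 + 1/1*0/1, 0/1 + 1/1*1/8) = [0/1, 1/8) <- contains code 3/64
  'd': [0/1 + 1/1*1/8, 0/1 + 1/1*5/8) = [1/8, 5/8)
  'b': [0/1 + 1/1*5/8, 0/1 + 1/1*7/8) = [5/8, 7/8)
  'f': [0/1 + 1/1*7/8, 0/1 + 1/1*1/1) = [7/8, 1/1)
  emit 'e', narrow to [0/1, 1/8)

Answer: 0/1 1/8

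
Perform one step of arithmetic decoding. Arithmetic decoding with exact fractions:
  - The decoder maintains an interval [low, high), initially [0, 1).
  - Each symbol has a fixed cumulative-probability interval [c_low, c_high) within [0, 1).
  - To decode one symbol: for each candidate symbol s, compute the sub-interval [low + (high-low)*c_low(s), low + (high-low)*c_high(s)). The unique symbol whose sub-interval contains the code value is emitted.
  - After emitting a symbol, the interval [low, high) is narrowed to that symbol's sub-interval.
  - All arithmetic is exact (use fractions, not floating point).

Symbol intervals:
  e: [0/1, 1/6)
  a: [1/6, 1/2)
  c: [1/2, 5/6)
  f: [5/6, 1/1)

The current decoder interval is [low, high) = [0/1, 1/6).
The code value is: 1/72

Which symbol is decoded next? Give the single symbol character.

Interval width = high − low = 1/6 − 0/1 = 1/6
Scaled code = (code − low) / width = (1/72 − 0/1) / 1/6 = 1/12
  e: [0/1, 1/6) ← scaled code falls here ✓
  a: [1/6, 1/2) 
  c: [1/2, 5/6) 
  f: [5/6, 1/1) 

Answer: e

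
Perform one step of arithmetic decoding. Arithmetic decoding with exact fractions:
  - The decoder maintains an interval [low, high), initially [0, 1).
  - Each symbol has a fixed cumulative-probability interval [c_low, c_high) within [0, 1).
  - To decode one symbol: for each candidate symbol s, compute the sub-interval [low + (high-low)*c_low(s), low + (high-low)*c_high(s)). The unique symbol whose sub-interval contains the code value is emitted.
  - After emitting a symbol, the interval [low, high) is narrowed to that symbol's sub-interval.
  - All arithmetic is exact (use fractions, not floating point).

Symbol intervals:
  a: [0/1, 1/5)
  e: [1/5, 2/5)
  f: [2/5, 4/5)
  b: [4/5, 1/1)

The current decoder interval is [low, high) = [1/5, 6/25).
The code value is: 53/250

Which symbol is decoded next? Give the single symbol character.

Interval width = high − low = 6/25 − 1/5 = 1/25
Scaled code = (code − low) / width = (53/250 − 1/5) / 1/25 = 3/10
  a: [0/1, 1/5) 
  e: [1/5, 2/5) ← scaled code falls here ✓
  f: [2/5, 4/5) 
  b: [4/5, 1/1) 

Answer: e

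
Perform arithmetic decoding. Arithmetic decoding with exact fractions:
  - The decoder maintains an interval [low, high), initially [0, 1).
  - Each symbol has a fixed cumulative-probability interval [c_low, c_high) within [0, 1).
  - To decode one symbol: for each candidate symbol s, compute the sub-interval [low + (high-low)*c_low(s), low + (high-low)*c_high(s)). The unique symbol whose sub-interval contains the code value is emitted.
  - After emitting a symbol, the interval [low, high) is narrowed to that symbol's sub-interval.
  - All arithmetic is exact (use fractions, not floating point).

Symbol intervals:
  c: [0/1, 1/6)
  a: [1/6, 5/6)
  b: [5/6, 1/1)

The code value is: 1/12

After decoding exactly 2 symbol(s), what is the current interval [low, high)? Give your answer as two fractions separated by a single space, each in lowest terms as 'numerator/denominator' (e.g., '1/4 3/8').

Answer: 1/36 5/36

Derivation:
Step 1: interval [0/1, 1/1), width = 1/1 - 0/1 = 1/1
  'c': [0/1 + 1/1*0/1, 0/1 + 1/1*1/6) = [0/1, 1/6) <- contains code 1/12
  'a': [0/1 + 1/1*1/6, 0/1 + 1/1*5/6) = [1/6, 5/6)
  'b': [0/1 + 1/1*5/6, 0/1 + 1/1*1/1) = [5/6, 1/1)
  emit 'c', narrow to [0/1, 1/6)
Step 2: interval [0/1, 1/6), width = 1/6 - 0/1 = 1/6
  'c': [0/1 + 1/6*0/1, 0/1 + 1/6*1/6) = [0/1, 1/36)
  'a': [0/1 + 1/6*1/6, 0/1 + 1/6*5/6) = [1/36, 5/36) <- contains code 1/12
  'b': [0/1 + 1/6*5/6, 0/1 + 1/6*1/1) = [5/36, 1/6)
  emit 'a', narrow to [1/36, 5/36)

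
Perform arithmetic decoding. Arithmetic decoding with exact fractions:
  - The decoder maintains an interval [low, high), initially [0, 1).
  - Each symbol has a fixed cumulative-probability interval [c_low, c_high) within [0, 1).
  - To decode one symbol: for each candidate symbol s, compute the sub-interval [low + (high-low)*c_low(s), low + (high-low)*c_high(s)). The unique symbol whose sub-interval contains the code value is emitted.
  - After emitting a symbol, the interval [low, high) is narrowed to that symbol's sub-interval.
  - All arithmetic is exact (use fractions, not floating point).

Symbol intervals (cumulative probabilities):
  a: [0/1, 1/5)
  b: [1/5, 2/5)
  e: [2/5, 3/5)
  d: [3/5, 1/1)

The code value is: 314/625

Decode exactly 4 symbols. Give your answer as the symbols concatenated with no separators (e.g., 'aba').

Answer: eeed

Derivation:
Step 1: interval [0/1, 1/1), width = 1/1 - 0/1 = 1/1
  'a': [0/1 + 1/1*0/1, 0/1 + 1/1*1/5) = [0/1, 1/5)
  'b': [0/1 + 1/1*1/5, 0/1 + 1/1*2/5) = [1/5, 2/5)
  'e': [0/1 + 1/1*2/5, 0/1 + 1/1*3/5) = [2/5, 3/5) <- contains code 314/625
  'd': [0/1 + 1/1*3/5, 0/1 + 1/1*1/1) = [3/5, 1/1)
  emit 'e', narrow to [2/5, 3/5)
Step 2: interval [2/5, 3/5), width = 3/5 - 2/5 = 1/5
  'a': [2/5 + 1/5*0/1, 2/5 + 1/5*1/5) = [2/5, 11/25)
  'b': [2/5 + 1/5*1/5, 2/5 + 1/5*2/5) = [11/25, 12/25)
  'e': [2/5 + 1/5*2/5, 2/5 + 1/5*3/5) = [12/25, 13/25) <- contains code 314/625
  'd': [2/5 + 1/5*3/5, 2/5 + 1/5*1/1) = [13/25, 3/5)
  emit 'e', narrow to [12/25, 13/25)
Step 3: interval [12/25, 13/25), width = 13/25 - 12/25 = 1/25
  'a': [12/25 + 1/25*0/1, 12/25 + 1/25*1/5) = [12/25, 61/125)
  'b': [12/25 + 1/25*1/5, 12/25 + 1/25*2/5) = [61/125, 62/125)
  'e': [12/25 + 1/25*2/5, 12/25 + 1/25*3/5) = [62/125, 63/125) <- contains code 314/625
  'd': [12/25 + 1/25*3/5, 12/25 + 1/25*1/1) = [63/125, 13/25)
  emit 'e', narrow to [62/125, 63/125)
Step 4: interval [62/125, 63/125), width = 63/125 - 62/125 = 1/125
  'a': [62/125 + 1/125*0/1, 62/125 + 1/125*1/5) = [62/125, 311/625)
  'b': [62/125 + 1/125*1/5, 62/125 + 1/125*2/5) = [311/625, 312/625)
  'e': [62/125 + 1/125*2/5, 62/125 + 1/125*3/5) = [312/625, 313/625)
  'd': [62/125 + 1/125*3/5, 62/125 + 1/125*1/1) = [313/625, 63/125) <- contains code 314/625
  emit 'd', narrow to [313/625, 63/125)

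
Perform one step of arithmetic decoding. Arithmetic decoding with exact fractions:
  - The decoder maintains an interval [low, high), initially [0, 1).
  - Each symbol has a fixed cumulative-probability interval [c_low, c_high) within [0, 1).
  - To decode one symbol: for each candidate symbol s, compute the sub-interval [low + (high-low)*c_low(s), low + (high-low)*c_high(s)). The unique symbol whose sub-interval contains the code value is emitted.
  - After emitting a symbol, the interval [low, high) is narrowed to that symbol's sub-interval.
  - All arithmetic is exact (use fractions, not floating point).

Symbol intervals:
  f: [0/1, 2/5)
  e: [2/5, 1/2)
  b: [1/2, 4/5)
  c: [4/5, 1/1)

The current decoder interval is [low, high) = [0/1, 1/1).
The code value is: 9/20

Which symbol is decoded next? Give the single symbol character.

Interval width = high − low = 1/1 − 0/1 = 1/1
Scaled code = (code − low) / width = (9/20 − 0/1) / 1/1 = 9/20
  f: [0/1, 2/5) 
  e: [2/5, 1/2) ← scaled code falls here ✓
  b: [1/2, 4/5) 
  c: [4/5, 1/1) 

Answer: e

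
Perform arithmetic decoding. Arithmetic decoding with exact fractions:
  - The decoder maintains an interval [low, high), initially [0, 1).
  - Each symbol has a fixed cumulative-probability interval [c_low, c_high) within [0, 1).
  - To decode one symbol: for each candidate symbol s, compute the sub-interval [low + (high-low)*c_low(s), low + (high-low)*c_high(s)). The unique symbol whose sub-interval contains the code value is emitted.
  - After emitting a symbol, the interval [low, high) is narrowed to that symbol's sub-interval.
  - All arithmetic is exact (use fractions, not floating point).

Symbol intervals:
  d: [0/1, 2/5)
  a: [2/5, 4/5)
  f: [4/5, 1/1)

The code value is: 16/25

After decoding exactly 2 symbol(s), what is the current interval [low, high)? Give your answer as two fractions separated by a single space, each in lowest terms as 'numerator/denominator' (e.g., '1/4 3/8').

Answer: 14/25 18/25

Derivation:
Step 1: interval [0/1, 1/1), width = 1/1 - 0/1 = 1/1
  'd': [0/1 + 1/1*0/1, 0/1 + 1/1*2/5) = [0/1, 2/5)
  'a': [0/1 + 1/1*2/5, 0/1 + 1/1*4/5) = [2/5, 4/5) <- contains code 16/25
  'f': [0/1 + 1/1*4/5, 0/1 + 1/1*1/1) = [4/5, 1/1)
  emit 'a', narrow to [2/5, 4/5)
Step 2: interval [2/5, 4/5), width = 4/5 - 2/5 = 2/5
  'd': [2/5 + 2/5*0/1, 2/5 + 2/5*2/5) = [2/5, 14/25)
  'a': [2/5 + 2/5*2/5, 2/5 + 2/5*4/5) = [14/25, 18/25) <- contains code 16/25
  'f': [2/5 + 2/5*4/5, 2/5 + 2/5*1/1) = [18/25, 4/5)
  emit 'a', narrow to [14/25, 18/25)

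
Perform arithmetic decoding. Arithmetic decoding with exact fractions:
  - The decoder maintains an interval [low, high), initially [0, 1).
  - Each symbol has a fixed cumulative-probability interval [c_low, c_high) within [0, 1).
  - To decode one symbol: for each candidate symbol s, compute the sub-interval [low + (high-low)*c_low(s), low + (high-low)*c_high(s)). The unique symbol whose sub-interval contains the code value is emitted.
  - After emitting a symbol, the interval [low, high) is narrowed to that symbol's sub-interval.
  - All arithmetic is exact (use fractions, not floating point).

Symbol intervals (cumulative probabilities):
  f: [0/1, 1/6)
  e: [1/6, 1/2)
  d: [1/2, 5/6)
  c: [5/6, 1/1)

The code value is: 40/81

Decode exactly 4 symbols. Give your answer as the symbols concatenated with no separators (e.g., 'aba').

Step 1: interval [0/1, 1/1), width = 1/1 - 0/1 = 1/1
  'f': [0/1 + 1/1*0/1, 0/1 + 1/1*1/6) = [0/1, 1/6)
  'e': [0/1 + 1/1*1/6, 0/1 + 1/1*1/2) = [1/6, 1/2) <- contains code 40/81
  'd': [0/1 + 1/1*1/2, 0/1 + 1/1*5/6) = [1/2, 5/6)
  'c': [0/1 + 1/1*5/6, 0/1 + 1/1*1/1) = [5/6, 1/1)
  emit 'e', narrow to [1/6, 1/2)
Step 2: interval [1/6, 1/2), width = 1/2 - 1/6 = 1/3
  'f': [1/6 + 1/3*0/1, 1/6 + 1/3*1/6) = [1/6, 2/9)
  'e': [1/6 + 1/3*1/6, 1/6 + 1/3*1/2) = [2/9, 1/3)
  'd': [1/6 + 1/3*1/2, 1/6 + 1/3*5/6) = [1/3, 4/9)
  'c': [1/6 + 1/3*5/6, 1/6 + 1/3*1/1) = [4/9, 1/2) <- contains code 40/81
  emit 'c', narrow to [4/9, 1/2)
Step 3: interval [4/9, 1/2), width = 1/2 - 4/9 = 1/18
  'f': [4/9 + 1/18*0/1, 4/9 + 1/18*1/6) = [4/9, 49/108)
  'e': [4/9 + 1/18*1/6, 4/9 + 1/18*1/2) = [49/108, 17/36)
  'd': [4/9 + 1/18*1/2, 4/9 + 1/18*5/6) = [17/36, 53/108)
  'c': [4/9 + 1/18*5/6, 4/9 + 1/18*1/1) = [53/108, 1/2) <- contains code 40/81
  emit 'c', narrow to [53/108, 1/2)
Step 4: interval [53/108, 1/2), width = 1/2 - 53/108 = 1/108
  'f': [53/108 + 1/108*0/1, 53/108 + 1/108*1/6) = [53/108, 319/648)
  'e': [53/108 + 1/108*1/6, 53/108 + 1/108*1/2) = [319/648, 107/216) <- contains code 40/81
  'd': [53/108 + 1/108*1/2, 53/108 + 1/108*5/6) = [107/216, 323/648)
  'c': [53/108 + 1/108*5/6, 53/108 + 1/108*1/1) = [323/648, 1/2)
  emit 'e', narrow to [319/648, 107/216)

Answer: ecce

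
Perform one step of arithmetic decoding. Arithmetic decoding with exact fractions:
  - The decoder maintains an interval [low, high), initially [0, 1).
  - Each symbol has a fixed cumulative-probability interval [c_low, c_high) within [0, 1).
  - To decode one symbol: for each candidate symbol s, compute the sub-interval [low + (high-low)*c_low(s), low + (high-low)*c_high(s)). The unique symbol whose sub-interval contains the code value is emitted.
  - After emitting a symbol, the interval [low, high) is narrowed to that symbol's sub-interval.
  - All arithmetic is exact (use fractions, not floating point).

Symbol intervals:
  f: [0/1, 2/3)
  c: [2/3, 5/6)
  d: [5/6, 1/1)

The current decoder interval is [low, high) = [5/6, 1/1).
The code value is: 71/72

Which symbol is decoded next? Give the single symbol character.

Interval width = high − low = 1/1 − 5/6 = 1/6
Scaled code = (code − low) / width = (71/72 − 5/6) / 1/6 = 11/12
  f: [0/1, 2/3) 
  c: [2/3, 5/6) 
  d: [5/6, 1/1) ← scaled code falls here ✓

Answer: d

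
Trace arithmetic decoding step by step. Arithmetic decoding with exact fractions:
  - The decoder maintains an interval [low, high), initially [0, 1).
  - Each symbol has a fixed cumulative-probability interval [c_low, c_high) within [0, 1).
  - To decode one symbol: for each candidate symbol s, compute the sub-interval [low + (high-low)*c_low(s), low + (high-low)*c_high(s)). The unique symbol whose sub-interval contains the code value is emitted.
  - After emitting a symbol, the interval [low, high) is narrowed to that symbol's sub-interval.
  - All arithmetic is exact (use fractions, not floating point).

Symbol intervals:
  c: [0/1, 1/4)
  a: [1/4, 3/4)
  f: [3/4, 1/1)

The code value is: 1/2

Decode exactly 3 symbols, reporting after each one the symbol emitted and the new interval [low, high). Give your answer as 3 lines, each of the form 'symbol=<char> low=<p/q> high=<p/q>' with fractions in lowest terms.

Answer: symbol=a low=1/4 high=3/4
symbol=a low=3/8 high=5/8
symbol=a low=7/16 high=9/16

Derivation:
Step 1: interval [0/1, 1/1), width = 1/1 - 0/1 = 1/1
  'c': [0/1 + 1/1*0/1, 0/1 + 1/1*1/4) = [0/1, 1/4)
  'a': [0/1 + 1/1*1/4, 0/1 + 1/1*3/4) = [1/4, 3/4) <- contains code 1/2
  'f': [0/1 + 1/1*3/4, 0/1 + 1/1*1/1) = [3/4, 1/1)
  emit 'a', narrow to [1/4, 3/4)
Step 2: interval [1/4, 3/4), width = 3/4 - 1/4 = 1/2
  'c': [1/4 + 1/2*0/1, 1/4 + 1/2*1/4) = [1/4, 3/8)
  'a': [1/4 + 1/2*1/4, 1/4 + 1/2*3/4) = [3/8, 5/8) <- contains code 1/2
  'f': [1/4 + 1/2*3/4, 1/4 + 1/2*1/1) = [5/8, 3/4)
  emit 'a', narrow to [3/8, 5/8)
Step 3: interval [3/8, 5/8), width = 5/8 - 3/8 = 1/4
  'c': [3/8 + 1/4*0/1, 3/8 + 1/4*1/4) = [3/8, 7/16)
  'a': [3/8 + 1/4*1/4, 3/8 + 1/4*3/4) = [7/16, 9/16) <- contains code 1/2
  'f': [3/8 + 1/4*3/4, 3/8 + 1/4*1/1) = [9/16, 5/8)
  emit 'a', narrow to [7/16, 9/16)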